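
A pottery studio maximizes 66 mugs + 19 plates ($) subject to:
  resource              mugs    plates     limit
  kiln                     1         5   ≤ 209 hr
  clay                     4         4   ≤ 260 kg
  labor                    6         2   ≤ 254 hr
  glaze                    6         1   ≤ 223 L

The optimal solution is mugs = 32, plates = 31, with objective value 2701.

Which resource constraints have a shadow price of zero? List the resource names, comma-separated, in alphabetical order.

clay, kiln

kiln: 187/209 (slack 22)
clay: 252/260 (slack 8)
labor: 254/254 (binding)
glaze: 223/223 (binding)
By complementary slackness, a constraint with positive slack has shadow price 0 → clay, kiln.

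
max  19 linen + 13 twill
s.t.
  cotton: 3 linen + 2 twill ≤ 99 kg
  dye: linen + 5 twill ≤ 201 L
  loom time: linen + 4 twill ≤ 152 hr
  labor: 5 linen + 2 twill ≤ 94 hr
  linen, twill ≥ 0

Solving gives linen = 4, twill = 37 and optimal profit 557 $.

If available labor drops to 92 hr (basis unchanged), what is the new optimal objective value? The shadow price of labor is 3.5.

550

Δb = -2, so new z* = 557 + (3.5)·(-2) = 557 − 7 = 550.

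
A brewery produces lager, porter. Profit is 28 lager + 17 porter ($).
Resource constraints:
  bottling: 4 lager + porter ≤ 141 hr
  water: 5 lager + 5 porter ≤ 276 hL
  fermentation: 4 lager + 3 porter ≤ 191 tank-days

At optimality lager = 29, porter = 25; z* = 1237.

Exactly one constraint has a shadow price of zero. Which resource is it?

bottling: 141/141 (binding)
water: 270/276 (slack 6)
fermentation: 191/191 (binding)
By complementary slackness, a constraint with positive slack has shadow price 0 → water.

water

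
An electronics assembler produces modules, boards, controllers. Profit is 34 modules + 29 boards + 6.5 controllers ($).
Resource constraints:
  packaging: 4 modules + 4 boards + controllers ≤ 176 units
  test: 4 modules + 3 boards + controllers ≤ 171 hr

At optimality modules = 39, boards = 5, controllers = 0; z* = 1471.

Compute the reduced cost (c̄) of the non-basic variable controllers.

Both packaging and test are binding at x*.
Dual feasibility on the basic columns requires 4·y_packaging + 4·y_test = 34, 4·y_packaging + 3·y_test = 29.
→ y_packaging = 3.5 and y_test = 5.
Reduced cost of controllers: c₃ − yᵀa₃ = 6.5 − (3.5·1 + 5·1) = 6.5 − 8.5 = -2.

-2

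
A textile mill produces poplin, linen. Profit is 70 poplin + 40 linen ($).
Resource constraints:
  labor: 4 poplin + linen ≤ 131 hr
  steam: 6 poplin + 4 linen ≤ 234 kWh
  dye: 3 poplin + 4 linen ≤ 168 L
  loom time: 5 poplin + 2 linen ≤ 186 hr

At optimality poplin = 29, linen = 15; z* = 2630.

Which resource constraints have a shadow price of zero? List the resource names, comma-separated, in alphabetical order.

dye, loom time

labor: 131/131 (binding)
steam: 234/234 (binding)
dye: 147/168 (slack 21)
loom time: 175/186 (slack 11)
By complementary slackness, a constraint with positive slack has shadow price 0 → dye, loom time.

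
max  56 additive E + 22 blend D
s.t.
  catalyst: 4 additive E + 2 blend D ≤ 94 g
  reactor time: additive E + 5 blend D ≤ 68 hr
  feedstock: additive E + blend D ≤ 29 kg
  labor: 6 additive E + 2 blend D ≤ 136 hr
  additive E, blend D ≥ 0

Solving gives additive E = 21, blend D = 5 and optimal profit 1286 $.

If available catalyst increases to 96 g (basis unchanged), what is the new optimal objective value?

Check each constraint at x*: catalyst 94/94 (tight); reactor time 46/68 (slack 22); feedstock 26/29 (slack 3); labor 136/136 (tight).
Slack constraints have shadow price 0 (complementary slackness).
Dual feasibility on the basic columns requires 4·y_catalyst + 6·y_labor = 56, 2·y_catalyst + 2·y_labor = 22.
Solving: y_catalyst = 5, y_labor = 6.
Δz = y_catalyst·Δb = 5 × (2) = 10, so new z* = 1286 + 10 = 1296.

1296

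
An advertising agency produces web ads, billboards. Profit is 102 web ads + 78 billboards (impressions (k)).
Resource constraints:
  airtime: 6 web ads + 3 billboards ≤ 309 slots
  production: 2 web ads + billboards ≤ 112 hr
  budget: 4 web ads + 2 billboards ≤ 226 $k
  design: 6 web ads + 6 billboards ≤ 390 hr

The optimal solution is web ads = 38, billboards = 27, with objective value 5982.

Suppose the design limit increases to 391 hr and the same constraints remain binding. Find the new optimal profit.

5991

Binding: airtime and design. Non-binding: production (9 unused), budget (20 unused).
By complementary slackness, y = 0 for the non-binding constraints.
Dual feasibility on the basic columns requires 6·y_airtime + 6·y_design = 102, 3·y_airtime + 6·y_design = 78.
→ y_airtime = 8 and y_design = 9.
Δz = y_design·Δb = 9 × (1) = 9, so new z* = 5982 + 9 = 5991.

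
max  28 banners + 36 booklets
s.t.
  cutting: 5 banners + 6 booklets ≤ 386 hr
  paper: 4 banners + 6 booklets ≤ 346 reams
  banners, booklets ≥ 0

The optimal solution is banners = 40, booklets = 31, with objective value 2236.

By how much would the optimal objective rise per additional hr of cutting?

At the optimum: cutting uses 386 of 386 (binding); paper uses 346 of 346 (binding).
Dual feasibility on the basic columns requires 5·y_cutting + 4·y_paper = 28, 6·y_cutting + 6·y_paper = 36.
Solving: y_cutting = 4, y_paper = 2.
Shadow price of cutting = 4.

4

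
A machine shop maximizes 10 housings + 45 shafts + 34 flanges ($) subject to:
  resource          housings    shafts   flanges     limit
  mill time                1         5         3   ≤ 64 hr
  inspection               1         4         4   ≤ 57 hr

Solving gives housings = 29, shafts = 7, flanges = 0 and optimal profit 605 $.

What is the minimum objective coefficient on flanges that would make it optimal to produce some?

35

At the optimum: mill time uses 64 of 64 (binding); inspection uses 57 of 57 (binding).
The binding rows give the dual system: 1·y_mill time + 1·y_inspection = 10 and 5·y_mill time + 4·y_inspection = 45.
→ y_mill time = 5 and y_inspection = 5.
flanges enters the basis when its profit ≥ yᵀa₃ = 5·3 + 5·4 = 35.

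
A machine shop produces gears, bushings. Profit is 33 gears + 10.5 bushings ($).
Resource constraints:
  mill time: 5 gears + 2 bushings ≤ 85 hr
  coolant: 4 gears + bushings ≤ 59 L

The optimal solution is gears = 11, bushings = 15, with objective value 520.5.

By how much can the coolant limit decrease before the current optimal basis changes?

16.5

Binding constraints: mill time, coolant. The basis is B = [[5,2],[4,1]] with det -3.
Per unit decrease in coolant, x* moves by d = (-0.6667, 1.6667).
The basis stays optimal until gears reaches 0; allowable decrease = 16.5 L.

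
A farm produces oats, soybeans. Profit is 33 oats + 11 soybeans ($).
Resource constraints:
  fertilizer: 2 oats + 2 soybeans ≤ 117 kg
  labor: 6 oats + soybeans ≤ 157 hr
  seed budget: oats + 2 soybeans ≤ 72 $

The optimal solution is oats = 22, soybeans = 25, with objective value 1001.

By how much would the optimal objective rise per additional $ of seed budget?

3

Binding: labor and seed budget. Non-binding: fertilizer (23 unused).
Since fertilizer is not tight, its dual is 0.
Dual feasibility on the basic columns requires 6·y_labor + 1·y_seed budget = 33, 1·y_labor + 2·y_seed budget = 11.
Solving: y_labor = 5, y_seed budget = 3.
Shadow price of seed budget = 3.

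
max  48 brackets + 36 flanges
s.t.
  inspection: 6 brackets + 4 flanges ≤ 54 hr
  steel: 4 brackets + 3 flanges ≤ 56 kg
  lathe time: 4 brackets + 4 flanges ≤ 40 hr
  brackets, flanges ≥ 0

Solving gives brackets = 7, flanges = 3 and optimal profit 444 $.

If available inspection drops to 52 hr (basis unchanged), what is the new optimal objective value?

At the optimum: inspection uses 54 of 54 (binding); steel uses 37 of 56 (slack = 19); lathe time uses 40 of 40 (binding).
Slack constraints have shadow price 0 (complementary slackness).
The binding rows give the dual system: 6·y_inspection + 4·y_lathe time = 48 and 4·y_inspection + 4·y_lathe time = 36.
→ y_inspection = 6 and y_lathe time = 3.
Δz = y_inspection·Δb = 6 × (-2) = -12, so new z* = 444 − 12 = 432.

432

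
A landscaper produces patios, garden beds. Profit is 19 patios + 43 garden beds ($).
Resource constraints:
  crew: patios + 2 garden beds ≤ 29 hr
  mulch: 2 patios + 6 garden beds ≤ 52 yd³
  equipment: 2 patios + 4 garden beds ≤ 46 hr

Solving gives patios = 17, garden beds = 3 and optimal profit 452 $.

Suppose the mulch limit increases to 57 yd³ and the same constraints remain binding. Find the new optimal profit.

Binding: mulch and equipment. Non-binding: crew (6 unused).
Slack constraints have shadow price 0 (complementary slackness).
From A_Bᵀ y = c: 2·y_mulch + 2·y_equipment = 19; 6·y_mulch + 4·y_equipment = 43.
This yields shadow prices y_mulch = 2.5, y_equipment = 7.
Δz = y_mulch·Δb = 2.5 × (5) = 12.5, so new z* = 452 + 12.5 = 464.5.

464.5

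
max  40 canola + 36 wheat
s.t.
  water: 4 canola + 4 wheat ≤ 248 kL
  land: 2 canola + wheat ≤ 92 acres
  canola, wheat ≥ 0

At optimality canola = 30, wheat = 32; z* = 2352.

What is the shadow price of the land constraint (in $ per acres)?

4

Check each constraint at x*: water 248/248 (tight); land 92/92 (tight).
From A_Bᵀ y = c: 4·y_water + 2·y_land = 40; 4·y_water + 1·y_land = 36.
This yields shadow prices y_water = 8, y_land = 4.
Shadow price of land = 4.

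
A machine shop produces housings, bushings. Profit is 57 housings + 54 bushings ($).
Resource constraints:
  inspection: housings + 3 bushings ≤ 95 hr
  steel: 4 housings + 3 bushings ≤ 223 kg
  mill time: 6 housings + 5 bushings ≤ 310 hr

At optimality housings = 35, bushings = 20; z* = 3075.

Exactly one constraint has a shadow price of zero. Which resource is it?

inspection: 95/95 (binding)
steel: 200/223 (slack 23)
mill time: 310/310 (binding)
By complementary slackness, a constraint with positive slack has shadow price 0 → steel.

steel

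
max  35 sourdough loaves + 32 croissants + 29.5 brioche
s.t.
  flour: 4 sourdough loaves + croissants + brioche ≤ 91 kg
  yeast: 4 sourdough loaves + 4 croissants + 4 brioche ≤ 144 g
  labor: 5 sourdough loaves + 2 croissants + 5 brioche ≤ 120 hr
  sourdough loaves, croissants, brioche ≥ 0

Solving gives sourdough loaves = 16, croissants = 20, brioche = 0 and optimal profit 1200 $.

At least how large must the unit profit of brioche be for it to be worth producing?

35

Binding: yeast and labor. Non-binding: flour (7 unused).
Slack constraints have shadow price 0 (complementary slackness).
The binding rows give the dual system: 4·y_yeast + 5·y_labor = 35 and 4·y_yeast + 2·y_labor = 32.
Solving: y_yeast = 7.5, y_labor = 1.
brioche enters the basis when its profit ≥ yᵀa₃ = 7.5·4 + 1·5 = 35.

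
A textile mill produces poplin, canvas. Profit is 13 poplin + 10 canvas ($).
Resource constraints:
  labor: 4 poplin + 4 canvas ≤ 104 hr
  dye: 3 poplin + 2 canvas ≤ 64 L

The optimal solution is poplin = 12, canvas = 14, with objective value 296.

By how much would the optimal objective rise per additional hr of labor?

At the optimum: labor uses 104 of 104 (binding); dye uses 64 of 64 (binding).
The binding rows give the dual system: 4·y_labor + 3·y_dye = 13 and 4·y_labor + 2·y_dye = 10.
Solving: y_labor = 1, y_dye = 3.
Shadow price of labor = 1.

1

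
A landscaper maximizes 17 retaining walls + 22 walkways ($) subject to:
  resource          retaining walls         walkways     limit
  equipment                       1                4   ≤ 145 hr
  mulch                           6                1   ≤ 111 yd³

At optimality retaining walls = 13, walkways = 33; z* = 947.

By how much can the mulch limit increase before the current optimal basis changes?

Binding constraints: equipment, mulch. The basis is B = [[1,4],[6,1]] with det -23.
Per unit increase in mulch, x* moves by d = (0.1739, -0.0435).
The basis stays optimal until walkways reaches 0; allowable increase = 759 yd³.

759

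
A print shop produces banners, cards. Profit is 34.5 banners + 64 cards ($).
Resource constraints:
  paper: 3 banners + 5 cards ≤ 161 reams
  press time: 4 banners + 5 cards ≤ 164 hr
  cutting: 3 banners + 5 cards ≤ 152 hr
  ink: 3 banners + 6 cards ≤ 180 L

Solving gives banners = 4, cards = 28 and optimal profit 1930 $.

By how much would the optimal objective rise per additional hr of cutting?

Check each constraint at x*: paper 152/161 (slack 9); press time 156/164 (slack 8); cutting 152/152 (tight); ink 180/180 (tight).
Slack constraints have shadow price 0 (complementary slackness).
The binding rows give the dual system: 3·y_cutting + 3·y_ink = 34.5 and 5·y_cutting + 6·y_ink = 64.
Solving: y_cutting = 5, y_ink = 6.5.
Shadow price of cutting = 5.

5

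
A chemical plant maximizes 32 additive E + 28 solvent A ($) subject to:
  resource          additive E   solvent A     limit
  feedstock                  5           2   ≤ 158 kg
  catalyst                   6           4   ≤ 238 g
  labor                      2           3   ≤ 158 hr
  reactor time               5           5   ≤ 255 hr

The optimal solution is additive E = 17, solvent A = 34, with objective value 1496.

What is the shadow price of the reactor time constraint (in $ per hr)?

Binding: catalyst and reactor time. Non-binding: feedstock (5 unused), labor (22 unused).
By complementary slackness, y = 0 for the non-binding constraints.
From A_Bᵀ y = c: 6·y_catalyst + 5·y_reactor time = 32; 4·y_catalyst + 5·y_reactor time = 28.
→ y_catalyst = 2 and y_reactor time = 4.
Shadow price of reactor time = 4.

4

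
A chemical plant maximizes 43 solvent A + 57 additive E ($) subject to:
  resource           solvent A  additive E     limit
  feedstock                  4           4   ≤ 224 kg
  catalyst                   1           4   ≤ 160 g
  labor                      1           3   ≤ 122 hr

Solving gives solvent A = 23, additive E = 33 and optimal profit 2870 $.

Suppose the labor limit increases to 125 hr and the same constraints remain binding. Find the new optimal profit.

Check each constraint at x*: feedstock 224/224 (tight); catalyst 155/160 (slack 5); labor 122/122 (tight).
Slack constraints have shadow price 0 (complementary slackness).
The binding rows give the dual system: 4·y_feedstock + 1·y_labor = 43 and 4·y_feedstock + 3·y_labor = 57.
→ y_feedstock = 9 and y_labor = 7.
Δz = y_labor·Δb = 7 × (3) = 21, so new z* = 2870 + 21 = 2891.

2891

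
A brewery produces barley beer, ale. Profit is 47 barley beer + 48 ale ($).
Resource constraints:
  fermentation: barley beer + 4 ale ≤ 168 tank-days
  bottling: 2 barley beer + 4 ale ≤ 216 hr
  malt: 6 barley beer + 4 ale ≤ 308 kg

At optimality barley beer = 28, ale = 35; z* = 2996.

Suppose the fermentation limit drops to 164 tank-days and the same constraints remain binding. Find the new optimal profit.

At the optimum: fermentation uses 168 of 168 (binding); bottling uses 196 of 216 (slack = 20); malt uses 308 of 308 (binding).
By complementary slackness, y = 0 for the non-binding constraint.
The binding rows give the dual system: 1·y_fermentation + 6·y_malt = 47 and 4·y_fermentation + 4·y_malt = 48.
Solving: y_fermentation = 5, y_malt = 7.
Δz = y_fermentation·Δb = 5 × (-4) = -20, so new z* = 2996 − 20 = 2976.

2976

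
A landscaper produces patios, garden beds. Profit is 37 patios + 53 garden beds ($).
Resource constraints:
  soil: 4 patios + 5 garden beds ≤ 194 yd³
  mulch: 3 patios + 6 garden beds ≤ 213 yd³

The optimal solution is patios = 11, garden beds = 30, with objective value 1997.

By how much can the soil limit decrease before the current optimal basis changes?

Binding constraints: soil, mulch. The basis is B = [[4,5],[3,6]] with det 9.
Per unit decrease in soil, x* moves by d = (-0.6667, 0.3333).
The basis stays optimal until patios reaches 0; allowable decrease = 16.5 yd³.

16.5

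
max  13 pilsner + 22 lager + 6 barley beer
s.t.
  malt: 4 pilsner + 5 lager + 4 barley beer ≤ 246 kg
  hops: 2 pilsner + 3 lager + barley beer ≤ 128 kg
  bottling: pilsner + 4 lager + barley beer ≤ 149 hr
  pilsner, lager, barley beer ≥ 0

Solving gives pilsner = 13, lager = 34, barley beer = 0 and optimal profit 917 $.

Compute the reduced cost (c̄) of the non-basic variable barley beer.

-1

Check each constraint at x*: malt 222/246 (slack 24); hops 128/128 (tight); bottling 149/149 (tight).
By complementary slackness, y = 0 for the non-binding constraint.
From A_Bᵀ y = c: 2·y_hops + 1·y_bottling = 13; 3·y_hops + 4·y_bottling = 22.
→ y_hops = 6 and y_bottling = 1.
Reduced cost of barley beer: c₃ − yᵀa₃ = 6 − (6·1 + 1·1) = 6 − 7 = -1.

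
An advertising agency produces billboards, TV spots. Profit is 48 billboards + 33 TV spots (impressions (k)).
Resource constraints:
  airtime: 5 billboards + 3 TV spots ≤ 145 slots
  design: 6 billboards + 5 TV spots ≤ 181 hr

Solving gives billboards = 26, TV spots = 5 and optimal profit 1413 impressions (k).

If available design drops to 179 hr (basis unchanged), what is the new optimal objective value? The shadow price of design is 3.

1407

Δb = -2, so new z* = 1413 + (3)·(-2) = 1413 − 6 = 1407.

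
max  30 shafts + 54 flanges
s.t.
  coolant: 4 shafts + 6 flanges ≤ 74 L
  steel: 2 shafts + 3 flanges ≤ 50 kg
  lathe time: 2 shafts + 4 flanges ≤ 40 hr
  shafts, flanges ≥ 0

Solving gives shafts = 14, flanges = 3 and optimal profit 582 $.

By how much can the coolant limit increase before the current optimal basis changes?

Binding constraints: coolant, lathe time. The basis is B = [[4,6],[2,4]] with det 4.
Per unit increase in coolant, x* moves by d = (1, -0.5).
The basis stays optimal until flanges reaches 0; allowable increase = 6 L.

6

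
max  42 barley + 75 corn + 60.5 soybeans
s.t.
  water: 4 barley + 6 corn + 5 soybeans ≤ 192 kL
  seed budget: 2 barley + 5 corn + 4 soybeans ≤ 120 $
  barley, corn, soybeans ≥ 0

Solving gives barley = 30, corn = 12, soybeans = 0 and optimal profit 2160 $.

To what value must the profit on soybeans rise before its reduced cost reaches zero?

61.5

Both water and seed budget are binding at x*.
From A_Bᵀ y = c: 4·y_water + 2·y_seed budget = 42; 6·y_water + 5·y_seed budget = 75.
This yields shadow prices y_water = 7.5, y_seed budget = 6.
soybeans enters the basis when its profit ≥ yᵀa₃ = 7.5·5 + 6·4 = 61.5.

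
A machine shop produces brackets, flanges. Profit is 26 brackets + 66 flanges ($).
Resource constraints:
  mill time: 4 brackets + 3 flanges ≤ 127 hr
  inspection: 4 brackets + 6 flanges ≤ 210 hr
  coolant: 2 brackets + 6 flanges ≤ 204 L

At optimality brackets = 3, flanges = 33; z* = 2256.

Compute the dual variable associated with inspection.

Binding: inspection and coolant. Non-binding: mill time (16 unused).
By complementary slackness, y = 0 for the non-binding constraint.
From A_Bᵀ y = c: 4·y_inspection + 2·y_coolant = 26; 6·y_inspection + 6·y_coolant = 66.
This yields shadow prices y_inspection = 2, y_coolant = 9.
Shadow price of inspection = 2.

2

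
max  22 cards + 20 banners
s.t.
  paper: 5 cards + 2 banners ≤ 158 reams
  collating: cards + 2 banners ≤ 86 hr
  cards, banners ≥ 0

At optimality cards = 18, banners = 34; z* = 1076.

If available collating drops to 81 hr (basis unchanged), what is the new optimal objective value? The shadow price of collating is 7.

Δb = -5, so new z* = 1076 + (7)·(-5) = 1076 − 35 = 1041.

1041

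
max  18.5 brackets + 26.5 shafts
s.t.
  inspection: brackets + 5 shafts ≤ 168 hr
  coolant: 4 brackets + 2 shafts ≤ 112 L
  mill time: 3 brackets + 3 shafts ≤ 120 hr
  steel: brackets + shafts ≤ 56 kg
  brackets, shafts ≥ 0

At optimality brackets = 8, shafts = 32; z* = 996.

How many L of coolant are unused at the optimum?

coolant used = 4·8 + 2·32 = 96; slack = 112 − 96 = 16.

16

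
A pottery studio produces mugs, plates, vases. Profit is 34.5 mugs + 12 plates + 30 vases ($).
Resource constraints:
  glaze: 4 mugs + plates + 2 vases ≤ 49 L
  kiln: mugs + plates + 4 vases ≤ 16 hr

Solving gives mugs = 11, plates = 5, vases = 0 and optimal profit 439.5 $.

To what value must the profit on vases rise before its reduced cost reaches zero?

33

Check each constraint at x*: glaze 49/49 (tight); kiln 16/16 (tight).
The binding rows give the dual system: 4·y_glaze + 1·y_kiln = 34.5 and 1·y_glaze + 1·y_kiln = 12.
This yields shadow prices y_glaze = 7.5, y_kiln = 4.5.
vases enters the basis when its profit ≥ yᵀa₃ = 7.5·2 + 4.5·4 = 33.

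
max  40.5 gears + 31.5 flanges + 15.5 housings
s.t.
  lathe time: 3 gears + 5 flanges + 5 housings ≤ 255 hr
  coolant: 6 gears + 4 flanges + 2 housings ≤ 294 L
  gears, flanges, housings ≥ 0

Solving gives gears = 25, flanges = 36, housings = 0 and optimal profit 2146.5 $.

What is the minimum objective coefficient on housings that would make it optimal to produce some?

Both lathe time and coolant are binding at x*.
Dual feasibility on the basic columns requires 3·y_lathe time + 6·y_coolant = 40.5, 5·y_lathe time + 4·y_coolant = 31.5.
This yields shadow prices y_lathe time = 1.5, y_coolant = 6.
housings enters the basis when its profit ≥ yᵀa₃ = 1.5·5 + 6·2 = 19.5.

19.5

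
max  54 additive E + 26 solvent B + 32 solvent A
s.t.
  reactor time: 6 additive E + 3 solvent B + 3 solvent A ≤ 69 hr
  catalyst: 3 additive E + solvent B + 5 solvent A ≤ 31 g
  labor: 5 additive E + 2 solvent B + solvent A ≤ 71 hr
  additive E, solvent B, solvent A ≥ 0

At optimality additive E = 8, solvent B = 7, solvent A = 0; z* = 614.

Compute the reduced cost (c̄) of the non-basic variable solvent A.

Binding: reactor time and catalyst. Non-binding: labor (17 unused).
Slack constraints have shadow price 0 (complementary slackness).
The binding rows give the dual system: 6·y_reactor time + 3·y_catalyst = 54 and 3·y_reactor time + 1·y_catalyst = 26.
Solving: y_reactor time = 8, y_catalyst = 2.
Reduced cost of solvent A: c₃ − yᵀa₃ = 32 − (8·3 + 2·5) = 32 − 34 = -2.

-2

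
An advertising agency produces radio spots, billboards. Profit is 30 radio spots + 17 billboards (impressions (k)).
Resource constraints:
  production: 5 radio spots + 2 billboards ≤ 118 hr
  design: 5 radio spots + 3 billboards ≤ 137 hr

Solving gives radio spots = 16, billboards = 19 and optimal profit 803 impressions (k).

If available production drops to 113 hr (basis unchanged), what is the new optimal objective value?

798

Both production and design are binding at x*.
From A_Bᵀ y = c: 5·y_production + 5·y_design = 30; 2·y_production + 3·y_design = 17.
Solving: y_production = 1, y_design = 5.
Δz = y_production·Δb = 1 × (-5) = -5, so new z* = 803 − 5 = 798.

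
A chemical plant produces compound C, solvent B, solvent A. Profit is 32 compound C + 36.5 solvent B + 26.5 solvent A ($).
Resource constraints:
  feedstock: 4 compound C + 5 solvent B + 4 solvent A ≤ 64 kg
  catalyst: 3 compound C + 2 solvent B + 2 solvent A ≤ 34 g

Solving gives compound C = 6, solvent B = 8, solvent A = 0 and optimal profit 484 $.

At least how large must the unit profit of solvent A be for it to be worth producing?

30

Check each constraint at x*: feedstock 64/64 (tight); catalyst 34/34 (tight).
From A_Bᵀ y = c: 4·y_feedstock + 3·y_catalyst = 32; 5·y_feedstock + 2·y_catalyst = 36.5.
→ y_feedstock = 6.5 and y_catalyst = 2.
solvent A enters the basis when its profit ≥ yᵀa₃ = 6.5·4 + 2·2 = 30.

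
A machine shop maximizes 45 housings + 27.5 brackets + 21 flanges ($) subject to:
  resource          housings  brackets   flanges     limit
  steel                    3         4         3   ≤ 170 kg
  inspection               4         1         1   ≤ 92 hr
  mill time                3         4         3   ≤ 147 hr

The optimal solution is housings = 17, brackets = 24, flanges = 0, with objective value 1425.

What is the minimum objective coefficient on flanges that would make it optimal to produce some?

At the optimum: steel uses 147 of 170 (slack = 23); inspection uses 92 of 92 (binding); mill time uses 147 of 147 (binding).
Since steel is not tight, its dual is 0.
The binding rows give the dual system: 4·y_inspection + 3·y_mill time = 45 and 1·y_inspection + 4·y_mill time = 27.5.
Solving: y_inspection = 7.5, y_mill time = 5.
flanges enters the basis when its profit ≥ yᵀa₃ = 7.5·1 + 5·3 = 22.5.

22.5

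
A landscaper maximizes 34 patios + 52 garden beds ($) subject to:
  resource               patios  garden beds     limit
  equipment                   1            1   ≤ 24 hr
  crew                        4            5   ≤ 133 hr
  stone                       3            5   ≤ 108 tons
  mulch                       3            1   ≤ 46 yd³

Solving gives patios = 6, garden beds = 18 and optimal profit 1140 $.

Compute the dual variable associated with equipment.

At the optimum: equipment uses 24 of 24 (binding); crew uses 114 of 133 (slack = 19); stone uses 108 of 108 (binding); mulch uses 36 of 46 (slack = 10).
Slack constraints have shadow price 0 (complementary slackness).
The binding rows give the dual system: 1·y_equipment + 3·y_stone = 34 and 1·y_equipment + 5·y_stone = 52.
This yields shadow prices y_equipment = 7, y_stone = 9.
Shadow price of equipment = 7.

7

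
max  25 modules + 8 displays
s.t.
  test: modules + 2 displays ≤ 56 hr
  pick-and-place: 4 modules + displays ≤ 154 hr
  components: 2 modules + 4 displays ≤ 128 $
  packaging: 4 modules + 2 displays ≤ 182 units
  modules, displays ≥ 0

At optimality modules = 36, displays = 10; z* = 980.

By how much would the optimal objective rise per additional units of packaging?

0

Binding: test and pick-and-place. Non-binding: components (16 unused), packaging (18 unused).
By complementary slackness, y = 0 for the non-binding constraints.
Dual feasibility on the basic columns requires 1·y_test + 4·y_pick-and-place = 25, 2·y_test + 1·y_pick-and-place = 8.
→ y_test = 1 and y_pick-and-place = 6.
Shadow price of packaging = 0.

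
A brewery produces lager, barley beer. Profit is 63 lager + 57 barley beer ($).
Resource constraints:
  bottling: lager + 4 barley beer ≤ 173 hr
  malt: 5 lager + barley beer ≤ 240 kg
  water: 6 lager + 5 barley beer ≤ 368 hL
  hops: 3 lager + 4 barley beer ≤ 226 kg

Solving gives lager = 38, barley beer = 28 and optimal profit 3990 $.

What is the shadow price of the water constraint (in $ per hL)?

At the optimum: bottling uses 150 of 173 (slack = 23); malt uses 218 of 240 (slack = 22); water uses 368 of 368 (binding); hops uses 226 of 226 (binding).
Since bottling, malt are not tight, their duals are 0.
The binding rows give the dual system: 6·y_water + 3·y_hops = 63 and 5·y_water + 4·y_hops = 57.
This yields shadow prices y_water = 9, y_hops = 3.
Shadow price of water = 9.

9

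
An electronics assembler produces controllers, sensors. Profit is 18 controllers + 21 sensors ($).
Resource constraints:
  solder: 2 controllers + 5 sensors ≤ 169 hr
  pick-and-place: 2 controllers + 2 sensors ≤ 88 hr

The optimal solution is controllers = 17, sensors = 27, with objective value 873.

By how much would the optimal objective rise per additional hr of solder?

1

Both solder and pick-and-place are binding at x*.
The binding rows give the dual system: 2·y_solder + 2·y_pick-and-place = 18 and 5·y_solder + 2·y_pick-and-place = 21.
This yields shadow prices y_solder = 1, y_pick-and-place = 8.
Shadow price of solder = 1.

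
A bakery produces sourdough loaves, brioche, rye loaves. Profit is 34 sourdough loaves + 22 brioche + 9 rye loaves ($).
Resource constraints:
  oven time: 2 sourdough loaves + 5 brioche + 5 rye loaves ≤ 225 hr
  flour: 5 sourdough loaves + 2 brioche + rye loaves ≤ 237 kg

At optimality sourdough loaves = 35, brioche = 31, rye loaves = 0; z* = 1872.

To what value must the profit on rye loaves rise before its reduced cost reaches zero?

16

Both oven time and flour are binding at x*.
From A_Bᵀ y = c: 2·y_oven time + 5·y_flour = 34; 5·y_oven time + 2·y_flour = 22.
Solving: y_oven time = 2, y_flour = 6.
rye loaves enters the basis when its profit ≥ yᵀa₃ = 2·5 + 6·1 = 16.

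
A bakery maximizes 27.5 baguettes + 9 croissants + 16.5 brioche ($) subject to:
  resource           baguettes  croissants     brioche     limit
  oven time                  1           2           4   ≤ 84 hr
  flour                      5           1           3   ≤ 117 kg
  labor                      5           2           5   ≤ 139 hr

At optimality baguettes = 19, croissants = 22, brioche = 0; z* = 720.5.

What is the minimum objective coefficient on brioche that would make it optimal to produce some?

23.5

Binding: flour and labor. Non-binding: oven time (21 unused).
Slack constraints have shadow price 0 (complementary slackness).
Dual feasibility on the basic columns requires 5·y_flour + 5·y_labor = 27.5, 1·y_flour + 2·y_labor = 9.
Solving: y_flour = 2, y_labor = 3.5.
brioche enters the basis when its profit ≥ yᵀa₃ = 2·3 + 3.5·5 = 23.5.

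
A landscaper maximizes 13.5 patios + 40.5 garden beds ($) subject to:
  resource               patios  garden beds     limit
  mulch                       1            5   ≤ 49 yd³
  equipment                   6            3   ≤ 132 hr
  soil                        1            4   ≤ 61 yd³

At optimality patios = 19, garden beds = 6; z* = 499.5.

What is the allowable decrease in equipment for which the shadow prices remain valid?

102.6

Binding constraints: mulch, equipment. The basis is B = [[1,5],[6,3]] with det -27.
Per unit decrease in equipment, x* moves by d = (-0.1852, 0.037).
The basis stays optimal until patios reaches 0; allowable decrease = 102.6 hr.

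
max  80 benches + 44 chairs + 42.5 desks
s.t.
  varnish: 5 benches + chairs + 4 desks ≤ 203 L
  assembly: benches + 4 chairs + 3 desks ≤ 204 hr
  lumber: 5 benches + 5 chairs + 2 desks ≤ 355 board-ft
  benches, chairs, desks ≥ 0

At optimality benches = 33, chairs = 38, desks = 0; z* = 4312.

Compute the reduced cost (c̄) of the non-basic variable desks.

-7.5

Check each constraint at x*: varnish 203/203 (tight); assembly 185/204 (slack 19); lumber 355/355 (tight).
Since assembly is not tight, its dual is 0.
From A_Bᵀ y = c: 5·y_varnish + 5·y_lumber = 80; 1·y_varnish + 5·y_lumber = 44.
Solving: y_varnish = 9, y_lumber = 7.
Reduced cost of desks: c₃ − yᵀa₃ = 42.5 − (9·4 + 7·2) = 42.5 − 50 = -7.5.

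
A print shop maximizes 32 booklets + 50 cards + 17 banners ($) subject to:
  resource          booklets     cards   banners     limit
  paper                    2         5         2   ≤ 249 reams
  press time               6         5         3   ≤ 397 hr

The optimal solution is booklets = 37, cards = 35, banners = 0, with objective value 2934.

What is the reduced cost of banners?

Check each constraint at x*: paper 249/249 (tight); press time 397/397 (tight).
Dual feasibility on the basic columns requires 2·y_paper + 6·y_press time = 32, 5·y_paper + 5·y_press time = 50.
This yields shadow prices y_paper = 7, y_press time = 3.
Reduced cost of banners: c₃ − yᵀa₃ = 17 − (7·2 + 3·3) = 17 − 23 = -6.

-6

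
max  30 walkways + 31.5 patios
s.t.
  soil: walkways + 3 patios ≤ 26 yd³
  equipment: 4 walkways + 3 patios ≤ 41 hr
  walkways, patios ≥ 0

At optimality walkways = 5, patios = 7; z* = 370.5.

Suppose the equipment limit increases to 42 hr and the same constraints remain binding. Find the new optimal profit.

At the optimum: soil uses 26 of 26 (binding); equipment uses 41 of 41 (binding).
From A_Bᵀ y = c: 1·y_soil + 4·y_equipment = 30; 3·y_soil + 3·y_equipment = 31.5.
Solving: y_soil = 4, y_equipment = 6.5.
Δz = y_equipment·Δb = 6.5 × (1) = 6.5, so new z* = 370.5 + 6.5 = 377.

377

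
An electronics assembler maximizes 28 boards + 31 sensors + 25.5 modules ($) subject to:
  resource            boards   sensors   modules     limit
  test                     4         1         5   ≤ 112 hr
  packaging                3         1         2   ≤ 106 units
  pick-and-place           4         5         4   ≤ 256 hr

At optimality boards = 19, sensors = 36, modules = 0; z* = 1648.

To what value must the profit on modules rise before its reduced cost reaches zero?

Binding: test and pick-and-place. Non-binding: packaging (13 unused).
Since packaging is not tight, its dual is 0.
The binding rows give the dual system: 4·y_test + 4·y_pick-and-place = 28 and 1·y_test + 5·y_pick-and-place = 31.
→ y_test = 1 and y_pick-and-place = 6.
modules enters the basis when its profit ≥ yᵀa₃ = 1·5 + 6·4 = 29.

29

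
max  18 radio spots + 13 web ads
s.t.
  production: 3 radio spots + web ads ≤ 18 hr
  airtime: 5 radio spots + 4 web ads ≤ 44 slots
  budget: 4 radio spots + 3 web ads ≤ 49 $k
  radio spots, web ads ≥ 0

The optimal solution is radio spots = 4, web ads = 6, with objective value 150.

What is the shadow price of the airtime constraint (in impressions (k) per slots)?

At the optimum: production uses 18 of 18 (binding); airtime uses 44 of 44 (binding); budget uses 34 of 49 (slack = 15).
By complementary slackness, y = 0 for the non-binding constraint.
The binding rows give the dual system: 3·y_production + 5·y_airtime = 18 and 1·y_production + 4·y_airtime = 13.
→ y_production = 1 and y_airtime = 3.
Shadow price of airtime = 3.

3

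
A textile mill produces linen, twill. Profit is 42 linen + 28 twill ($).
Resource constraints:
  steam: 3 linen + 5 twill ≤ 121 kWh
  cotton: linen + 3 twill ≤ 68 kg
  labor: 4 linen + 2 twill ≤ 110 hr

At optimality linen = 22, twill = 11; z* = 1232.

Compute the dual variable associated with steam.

Binding: steam and labor. Non-binding: cotton (13 unused).
By complementary slackness, y = 0 for the non-binding constraint.
Dual feasibility on the basic columns requires 3·y_steam + 4·y_labor = 42, 5·y_steam + 2·y_labor = 28.
This yields shadow prices y_steam = 2, y_labor = 9.
Shadow price of steam = 2.

2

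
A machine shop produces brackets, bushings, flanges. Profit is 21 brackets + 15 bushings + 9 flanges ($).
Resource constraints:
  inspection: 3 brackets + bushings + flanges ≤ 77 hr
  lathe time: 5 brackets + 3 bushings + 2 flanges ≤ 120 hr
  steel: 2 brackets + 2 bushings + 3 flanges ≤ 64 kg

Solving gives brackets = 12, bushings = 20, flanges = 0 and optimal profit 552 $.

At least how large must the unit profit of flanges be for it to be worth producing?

15

Check each constraint at x*: inspection 56/77 (slack 21); lathe time 120/120 (tight); steel 64/64 (tight).
Since inspection is not tight, its dual is 0.
From A_Bᵀ y = c: 5·y_lathe time + 2·y_steel = 21; 3·y_lathe time + 2·y_steel = 15.
Solving: y_lathe time = 3, y_steel = 3.
flanges enters the basis when its profit ≥ yᵀa₃ = 3·2 + 3·3 = 15.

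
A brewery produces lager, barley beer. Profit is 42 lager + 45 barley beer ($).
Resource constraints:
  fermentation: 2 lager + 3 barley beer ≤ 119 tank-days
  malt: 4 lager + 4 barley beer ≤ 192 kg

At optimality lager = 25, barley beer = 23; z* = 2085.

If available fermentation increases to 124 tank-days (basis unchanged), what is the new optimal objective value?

At the optimum: fermentation uses 119 of 119 (binding); malt uses 192 of 192 (binding).
The binding rows give the dual system: 2·y_fermentation + 4·y_malt = 42 and 3·y_fermentation + 4·y_malt = 45.
→ y_fermentation = 3 and y_malt = 9.
Δz = y_fermentation·Δb = 3 × (5) = 15, so new z* = 2085 + 15 = 2100.

2100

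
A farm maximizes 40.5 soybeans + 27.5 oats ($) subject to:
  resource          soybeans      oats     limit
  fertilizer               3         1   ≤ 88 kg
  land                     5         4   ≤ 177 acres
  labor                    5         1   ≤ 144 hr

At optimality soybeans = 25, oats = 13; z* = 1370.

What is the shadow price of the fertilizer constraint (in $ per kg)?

3.5

At the optimum: fertilizer uses 88 of 88 (binding); land uses 177 of 177 (binding); labor uses 138 of 144 (slack = 6).
By complementary slackness, y = 0 for the non-binding constraint.
The binding rows give the dual system: 3·y_fertilizer + 5·y_land = 40.5 and 1·y_fertilizer + 4·y_land = 27.5.
Solving: y_fertilizer = 3.5, y_land = 6.
Shadow price of fertilizer = 3.5.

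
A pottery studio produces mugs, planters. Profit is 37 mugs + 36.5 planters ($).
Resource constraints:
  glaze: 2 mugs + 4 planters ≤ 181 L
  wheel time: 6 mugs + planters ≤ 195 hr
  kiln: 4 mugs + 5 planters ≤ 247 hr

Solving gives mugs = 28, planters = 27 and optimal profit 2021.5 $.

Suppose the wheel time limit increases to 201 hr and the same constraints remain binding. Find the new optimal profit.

2030.5

Check each constraint at x*: glaze 164/181 (slack 17); wheel time 195/195 (tight); kiln 247/247 (tight).
Slack constraints have shadow price 0 (complementary slackness).
Dual feasibility on the basic columns requires 6·y_wheel time + 4·y_kiln = 37, 1·y_wheel time + 5·y_kiln = 36.5.
→ y_wheel time = 1.5 and y_kiln = 7.
Δz = y_wheel time·Δb = 1.5 × (6) = 9, so new z* = 2021.5 + 9 = 2030.5.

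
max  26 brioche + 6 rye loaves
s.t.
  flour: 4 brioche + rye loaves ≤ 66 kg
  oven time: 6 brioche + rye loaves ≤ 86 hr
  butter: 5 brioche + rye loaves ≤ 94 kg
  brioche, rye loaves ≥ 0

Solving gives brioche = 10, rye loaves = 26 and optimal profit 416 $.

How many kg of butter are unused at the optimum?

butter used = 5·10 + 1·26 = 76; slack = 94 − 76 = 18.

18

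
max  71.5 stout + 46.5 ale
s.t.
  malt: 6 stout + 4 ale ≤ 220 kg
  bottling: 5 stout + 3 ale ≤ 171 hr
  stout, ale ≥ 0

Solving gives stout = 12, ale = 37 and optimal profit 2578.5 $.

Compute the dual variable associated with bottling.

3.5

At the optimum: malt uses 220 of 220 (binding); bottling uses 171 of 171 (binding).
From A_Bᵀ y = c: 6·y_malt + 5·y_bottling = 71.5; 4·y_malt + 3·y_bottling = 46.5.
This yields shadow prices y_malt = 9, y_bottling = 3.5.
Shadow price of bottling = 3.5.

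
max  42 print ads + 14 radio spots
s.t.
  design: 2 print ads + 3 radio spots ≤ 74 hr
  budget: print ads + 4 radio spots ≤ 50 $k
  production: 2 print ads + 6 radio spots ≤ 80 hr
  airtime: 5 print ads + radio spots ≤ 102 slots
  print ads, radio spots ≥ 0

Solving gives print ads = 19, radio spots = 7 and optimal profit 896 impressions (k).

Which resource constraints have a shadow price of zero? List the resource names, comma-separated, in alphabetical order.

budget, design

design: 59/74 (slack 15)
budget: 47/50 (slack 3)
production: 80/80 (binding)
airtime: 102/102 (binding)
By complementary slackness, a constraint with positive slack has shadow price 0 → budget, design.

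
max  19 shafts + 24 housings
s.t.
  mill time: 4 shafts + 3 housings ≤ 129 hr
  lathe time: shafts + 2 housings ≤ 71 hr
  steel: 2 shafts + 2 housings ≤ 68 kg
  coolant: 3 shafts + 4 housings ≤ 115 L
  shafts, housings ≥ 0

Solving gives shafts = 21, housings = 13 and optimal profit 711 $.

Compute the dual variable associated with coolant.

Check each constraint at x*: mill time 123/129 (slack 6); lathe time 47/71 (slack 24); steel 68/68 (tight); coolant 115/115 (tight).
Slack constraints have shadow price 0 (complementary slackness).
From A_Bᵀ y = c: 2·y_steel + 3·y_coolant = 19; 2·y_steel + 4·y_coolant = 24.
Solving: y_steel = 2, y_coolant = 5.
Shadow price of coolant = 5.

5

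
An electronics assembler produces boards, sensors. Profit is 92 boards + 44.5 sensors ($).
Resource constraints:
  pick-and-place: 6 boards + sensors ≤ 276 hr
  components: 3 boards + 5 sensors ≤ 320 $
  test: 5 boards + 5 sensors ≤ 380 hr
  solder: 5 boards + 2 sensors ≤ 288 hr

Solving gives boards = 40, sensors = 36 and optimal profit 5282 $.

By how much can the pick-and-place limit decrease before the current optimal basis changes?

50

Binding constraints: pick-and-place, test. The basis is B = [[6,1],[5,5]] with det 25.
Per unit decrease in pick-and-place, x* moves by d = (-0.2, 0.2).
The basis stays optimal until components becomes binding; allowable decrease = 50 hr.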